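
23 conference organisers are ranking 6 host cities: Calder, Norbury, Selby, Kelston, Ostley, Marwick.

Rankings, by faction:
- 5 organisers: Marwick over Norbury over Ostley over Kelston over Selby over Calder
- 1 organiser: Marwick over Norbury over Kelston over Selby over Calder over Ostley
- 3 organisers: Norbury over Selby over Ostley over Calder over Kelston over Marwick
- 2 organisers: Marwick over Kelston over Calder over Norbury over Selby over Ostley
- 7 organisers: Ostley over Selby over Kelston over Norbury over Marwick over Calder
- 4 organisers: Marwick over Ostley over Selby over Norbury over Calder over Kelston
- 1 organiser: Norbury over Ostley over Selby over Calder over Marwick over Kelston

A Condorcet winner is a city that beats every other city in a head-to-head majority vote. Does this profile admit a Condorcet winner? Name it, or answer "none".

Pairwise majorities:
Calder vs Norbury: Calder preferred on 2 ballots; Norbury wins 21–2.
Calder vs Selby: 2 for Calder, 21 for Selby — Selby by 21–2.
Calder vs Kelston: 8 to 15, Kelston.
Calder vs Ostley: 3 to 20, Ostley.
Calder vs Marwick: Calder is ranked higher on 3+1 = 4 ballots, Marwick on 19. Marwick wins 19–4.
Norbury vs Selby: Norbury is ranked higher on 5+1+3+2+1 = 12 ballots, Selby on 11. Norbury wins 12–11.
Norbury vs Kelston: 5+1+3+4+1 = 14 for Norbury, 9 for Kelston — Norbury by 14–9.
Norbury vs Ostley: 5+1+3+2+1 = 12 for Norbury, 11 for Ostley — Norbury by 12–11.
Norbury vs Marwick: 3+7+1 = 11 for Norbury, 12 for Marwick — Marwick by 12–11.
Selby vs Kelston: Selby is ranked higher on 3+7+4+1 = 15 ballots, Kelston on 8. Selby wins 15–8.
Selby vs Ostley: Selby preferred on 1+3+2 = 6 ballots; Ostley wins 17–6.
Selby vs Marwick: 11 to 12, Marwick.
Kelston vs Ostley: Kelston preferred on 1+2 = 3 ballots; Ostley wins 20–3.
Kelston vs Marwick: Kelston is ranked higher on 3+7 = 10 ballots, Marwick on 13. Marwick wins 13–10.
Ostley vs Marwick: 3+7+1 = 11 for Ostley, 12 for Marwick — Marwick by 12–11.
Marwick beats each of Calder, Norbury, Selby, Kelston, Ostley — Marwick is the Condorcet winner.

Marwick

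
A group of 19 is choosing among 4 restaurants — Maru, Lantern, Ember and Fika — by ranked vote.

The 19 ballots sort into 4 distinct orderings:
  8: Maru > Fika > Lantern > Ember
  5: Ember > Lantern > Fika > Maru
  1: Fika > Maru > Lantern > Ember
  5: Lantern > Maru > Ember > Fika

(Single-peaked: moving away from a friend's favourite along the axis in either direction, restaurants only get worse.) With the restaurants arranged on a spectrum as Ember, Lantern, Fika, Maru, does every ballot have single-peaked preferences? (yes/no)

no

Axis positions: Ember=1, Lantern=2, Fika=3, Maru=4.
Faction 1 (peak Maru at position 4): ranking walks positions 4-3-2-1, expanding outward from the peak — single-peaked.
Faction 2 (peak Ember at position 1): ranking walks positions 1-2-3-4, expanding outward from the peak — single-peaked.
Faction 3 (peak Fika at position 3): ranking walks positions 3-4-2-1, expanding outward from the peak — single-peaked.
Faction 4: ranking walks positions 2-4-1-3; Maru is ranked above Fika even though Fika lies between Maru and the peak Lantern on the axis — preferences dip and rise again. Not single-peaked.
Faction 4 violates single-peakedness, so the profile is not single-peaked on this axis.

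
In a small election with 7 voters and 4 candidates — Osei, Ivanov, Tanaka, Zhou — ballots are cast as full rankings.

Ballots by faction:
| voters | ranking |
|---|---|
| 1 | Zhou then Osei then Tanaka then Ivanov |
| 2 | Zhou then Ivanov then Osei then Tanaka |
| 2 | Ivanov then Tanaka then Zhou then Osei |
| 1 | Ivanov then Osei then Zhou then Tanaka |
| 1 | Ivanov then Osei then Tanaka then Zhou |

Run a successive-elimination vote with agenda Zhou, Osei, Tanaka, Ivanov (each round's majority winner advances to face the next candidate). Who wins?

Round 1: Zhou vs Osei — 5–2, Zhou advances.
Round 2: Zhou vs Tanaka — 4–3, Zhou advances.
Round 3: Zhou vs Ivanov — 3–4, Ivanov advances.
Ivanov survives the agenda.

Ivanov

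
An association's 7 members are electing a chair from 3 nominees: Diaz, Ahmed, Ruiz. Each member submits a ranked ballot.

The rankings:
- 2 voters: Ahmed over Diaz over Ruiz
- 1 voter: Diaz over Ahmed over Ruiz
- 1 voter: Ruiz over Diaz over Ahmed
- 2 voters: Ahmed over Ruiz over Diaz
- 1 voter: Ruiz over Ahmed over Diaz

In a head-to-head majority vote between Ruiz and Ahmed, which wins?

Ahmed

Ballots ranking Ruiz above Ahmed: 1 + 1 = 2.
Ballots ranking Ahmed above Ruiz: 7 − 2 = 5.
Ahmed wins the head-to-head 5–2.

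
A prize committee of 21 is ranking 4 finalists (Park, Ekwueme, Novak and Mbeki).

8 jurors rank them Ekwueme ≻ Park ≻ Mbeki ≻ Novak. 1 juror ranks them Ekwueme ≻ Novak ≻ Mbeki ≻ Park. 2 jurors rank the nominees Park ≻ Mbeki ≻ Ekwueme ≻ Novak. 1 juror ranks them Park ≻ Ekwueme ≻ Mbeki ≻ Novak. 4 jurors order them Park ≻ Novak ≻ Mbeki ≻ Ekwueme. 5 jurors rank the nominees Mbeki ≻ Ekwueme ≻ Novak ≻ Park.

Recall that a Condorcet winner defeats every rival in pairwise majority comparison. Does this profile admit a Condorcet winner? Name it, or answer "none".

Check each pair by majority over 21 ballots:
Park vs Ekwueme: Park is ranked higher on 2+1+4 = 7 ballots, Ekwueme on 14. Ekwueme wins 14–7.
Park vs Novak: Park preferred on 8+2+1+4 = 15 ballots; Park wins 15–6.
Park vs Mbeki: 15 to 6, Park.
Ekwueme vs Novak: Ekwueme preferred on 8+1+2+1+5 = 17 ballots; Ekwueme wins 17–4.
Ekwueme vs Mbeki: 8+1+1 = 10 for Ekwueme, 11 for Mbeki — Mbeki by 11–10.
Novak vs Mbeki: Novak is ranked higher on 1+4 = 5 ballots, Mbeki on 16. Mbeki wins 16–5.
Every nominee loses at least once (Park loses to Ekwueme; Ekwueme loses to Mbeki; Novak loses to Park; Mbeki loses to Park). The majority relation contains the cycle Park beats Mbeki beats Ekwueme beats Park, so there is no Condorcet winner.

none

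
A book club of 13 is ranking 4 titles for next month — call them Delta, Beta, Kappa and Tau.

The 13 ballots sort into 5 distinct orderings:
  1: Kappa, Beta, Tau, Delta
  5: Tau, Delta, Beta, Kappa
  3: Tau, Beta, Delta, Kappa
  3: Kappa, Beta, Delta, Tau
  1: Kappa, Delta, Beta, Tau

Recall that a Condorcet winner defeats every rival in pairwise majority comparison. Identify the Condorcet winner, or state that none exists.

Tau

Head-to-head results (13 members):
Delta vs Beta: 5+1 = 6 for Delta, 7 for Beta — Beta by 7–6.
Delta vs Kappa: 5+3 = 8 for Delta, 5 for Kappa — Delta by 8–5.
Delta vs Tau: Delta is ranked higher on 3+1 = 4 ballots, Tau on 9. Tau wins 9–4.
Beta vs Kappa: 8 to 5, Beta.
Beta vs Tau: Beta preferred on 1+3+1 = 5 ballots; Tau wins 8–5.
Kappa vs Tau: Kappa is ranked higher on 1+3+1 = 5 ballots, Tau on 8. Tau wins 8–5.
Tau beats each of Delta, Beta, Kappa — Tau is the Condorcet winner.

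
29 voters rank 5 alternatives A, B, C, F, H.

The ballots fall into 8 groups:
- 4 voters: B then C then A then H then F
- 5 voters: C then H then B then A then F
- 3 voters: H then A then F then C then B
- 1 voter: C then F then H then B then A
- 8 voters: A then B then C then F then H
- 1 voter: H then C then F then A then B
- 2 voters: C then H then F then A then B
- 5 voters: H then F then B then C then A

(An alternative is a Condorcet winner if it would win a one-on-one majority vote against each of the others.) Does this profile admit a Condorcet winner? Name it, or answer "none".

Pairwise majorities:
A vs B: A is ranked higher on 3+8+1+2 = 14 ballots, B on 15. B wins 15–14.
A vs C: 3+8 = 11 for A, 18 for C — C by 18–11.
A vs F: 4+5+3+8 = 20 for A, 9 for F — A by 20–9.
A vs H: 4+8 = 12 for A, 17 for H — H by 17–12.
B vs C: 4+8+5 = 17 for B, 12 for C — B by 17–12.
B vs F: 17 to 12, B.
B vs H: B preferred on 4+8 = 12 ballots; H wins 17–12.
C vs F: 21 to 8, C.
C vs H: C preferred on 4+5+1+8+2 = 20 ballots; C wins 20–9.
F vs H: 1+8 = 9 for F, 20 for H — H by 20–9.
Every alternative loses at least once (A loses to B; B loses to H; C loses to B; F loses to A; H loses to C). The majority relation contains the cycle B beats C beats H beats B, so there is no Condorcet winner.

none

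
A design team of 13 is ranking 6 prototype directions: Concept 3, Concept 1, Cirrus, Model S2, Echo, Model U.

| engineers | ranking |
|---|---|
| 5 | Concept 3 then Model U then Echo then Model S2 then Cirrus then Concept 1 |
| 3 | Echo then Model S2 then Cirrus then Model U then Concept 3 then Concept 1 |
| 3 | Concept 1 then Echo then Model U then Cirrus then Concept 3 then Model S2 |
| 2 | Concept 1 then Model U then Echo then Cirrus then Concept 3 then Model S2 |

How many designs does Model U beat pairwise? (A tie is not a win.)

5

Model U against each rival (13 engineers):
Model U vs Concept 3: Model U preferred on 3+3+2 = 8 ballots; Model U wins 8–5.
Model U–Concept 1: Model U 8–5.
Model U vs Cirrus: Model U preferred on 5+3+2 = 10 ballots; Model U wins 10–3.
Model U–Model S2: Model U 10–3.
Model U–Echo: Model U 7–6.
Model U beats Concept 3, Concept 1, Cirrus, Model S2, Echo — 5 pairwise wins.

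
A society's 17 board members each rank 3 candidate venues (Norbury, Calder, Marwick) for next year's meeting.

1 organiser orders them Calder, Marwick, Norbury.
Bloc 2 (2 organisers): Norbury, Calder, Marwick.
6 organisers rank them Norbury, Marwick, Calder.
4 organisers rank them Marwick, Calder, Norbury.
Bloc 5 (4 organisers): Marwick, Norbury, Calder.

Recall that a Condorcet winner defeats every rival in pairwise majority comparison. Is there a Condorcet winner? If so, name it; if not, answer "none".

Check each pair by majority over 17 ballots:
Norbury vs Calder: 12 to 5, Norbury.
Norbury vs Marwick: Norbury is ranked higher on 2+6 = 8 ballots, Marwick on 9. Marwick wins 9–8.
Calder vs Marwick: 3 to 14, Marwick.
Only Marwick has no losses; Marwick is the Condorcet winner.

Marwick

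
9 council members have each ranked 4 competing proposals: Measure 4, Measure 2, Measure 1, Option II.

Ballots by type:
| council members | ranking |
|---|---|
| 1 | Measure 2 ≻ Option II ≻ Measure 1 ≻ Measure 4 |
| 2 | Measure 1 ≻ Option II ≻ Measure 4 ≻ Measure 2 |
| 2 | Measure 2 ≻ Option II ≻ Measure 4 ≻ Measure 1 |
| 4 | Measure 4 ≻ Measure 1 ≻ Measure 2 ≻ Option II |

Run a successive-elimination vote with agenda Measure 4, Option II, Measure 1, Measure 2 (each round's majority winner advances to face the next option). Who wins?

Measure 1

Round 1: Measure 4 vs Option II — 4–5, Option II advances.
Round 2: Option II vs Measure 1 — 3–6, Measure 1 advances.
Round 3: Measure 1 vs Measure 2 — 6–3, Measure 1 advances.
Measure 1 survives the agenda.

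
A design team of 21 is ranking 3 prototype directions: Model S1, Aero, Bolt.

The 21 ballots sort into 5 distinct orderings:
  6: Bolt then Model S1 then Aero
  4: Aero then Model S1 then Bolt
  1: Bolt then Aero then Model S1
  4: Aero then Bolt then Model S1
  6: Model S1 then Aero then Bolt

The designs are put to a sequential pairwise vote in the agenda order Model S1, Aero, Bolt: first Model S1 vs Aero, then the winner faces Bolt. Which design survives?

Bolt

Round 1: Model S1 vs Aero — 12–9, Model S1 advances.
Round 2: Model S1 vs Bolt — 10–11, Bolt advances.
Bolt survives the agenda.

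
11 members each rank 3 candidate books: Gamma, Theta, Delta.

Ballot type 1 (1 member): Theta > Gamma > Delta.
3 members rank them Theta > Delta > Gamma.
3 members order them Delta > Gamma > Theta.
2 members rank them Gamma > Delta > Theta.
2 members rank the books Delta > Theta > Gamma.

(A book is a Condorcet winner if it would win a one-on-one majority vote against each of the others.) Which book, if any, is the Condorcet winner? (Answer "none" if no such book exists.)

Delta

Head-to-head results (11 members):
Gamma–Theta: Theta 6–5.
Gamma vs Delta: Delta, 8–3.
Theta vs Delta: Delta wins 7–4.
Delta beats each of Gamma, Theta — Delta is the Condorcet winner.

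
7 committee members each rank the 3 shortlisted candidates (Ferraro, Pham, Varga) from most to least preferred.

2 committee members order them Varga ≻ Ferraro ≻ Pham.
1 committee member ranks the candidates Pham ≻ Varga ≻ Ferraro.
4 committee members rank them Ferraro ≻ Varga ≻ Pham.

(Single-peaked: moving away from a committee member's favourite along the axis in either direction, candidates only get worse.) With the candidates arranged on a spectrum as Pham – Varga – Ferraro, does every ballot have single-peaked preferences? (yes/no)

Axis positions: Pham=1, Varga=2, Ferraro=3.
Type 1 (peak Varga at position 2): ranking walks positions 2-3-1, expanding outward from the peak — single-peaked.
Type 2 (peak Pham at position 1): ranking walks positions 1-2-3, expanding outward from the peak — single-peaked.
Type 3 (peak Ferraro at position 3): ranking walks positions 3-2-1, expanding outward from the peak — single-peaked.
Every ranking is single-peaked on this axis.

yes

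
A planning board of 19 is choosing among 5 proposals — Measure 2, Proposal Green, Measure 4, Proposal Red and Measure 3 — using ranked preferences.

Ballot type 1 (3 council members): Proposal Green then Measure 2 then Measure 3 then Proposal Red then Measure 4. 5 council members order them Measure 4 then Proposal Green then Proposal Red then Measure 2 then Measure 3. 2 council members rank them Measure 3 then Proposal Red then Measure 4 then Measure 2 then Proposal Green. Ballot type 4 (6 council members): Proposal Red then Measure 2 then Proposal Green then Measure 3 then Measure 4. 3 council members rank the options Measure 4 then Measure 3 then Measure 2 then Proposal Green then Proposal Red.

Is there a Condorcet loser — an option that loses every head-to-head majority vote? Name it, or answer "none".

Head-to-head results (19 council members):
Measure 2 vs Proposal Green: Measure 2 preferred on 2+6+3 = 11 ballots; Measure 2 wins 11–8.
Measure 2 vs Measure 4: Measure 2 preferred on 3+6 = 9 ballots; Measure 4 wins 10–9.
Measure 2 vs Proposal Red: Measure 2 is ranked higher on 3+3 = 6 ballots, Proposal Red on 13. Proposal Red wins 13–6.
Measure 2–Measure 3: Measure 2 14–5.
Proposal Green vs Measure 4: Proposal Green is ranked higher on 3+6 = 9 ballots, Measure 4 on 10. Measure 4 wins 10–9.
Proposal Green vs Proposal Red: 3+5+3 = 11 for Proposal Green, 8 for Proposal Red — Proposal Green by 11–8.
Proposal Green vs Measure 3: Proposal Green, 14–5.
Measure 4 vs Proposal Red: Proposal Red, 11–8.
Measure 4–Measure 3: Measure 3 11–8.
Proposal Red vs Measure 3: Proposal Red wins 11–8.
Every option wins at least one matchup (Measure 2 beats Proposal Green; Proposal Green beats Proposal Red; Measure 4 beats Measure 2; Proposal Red beats Measure 2; Measure 3 beats Measure 4), so there is no Condorcet loser.

none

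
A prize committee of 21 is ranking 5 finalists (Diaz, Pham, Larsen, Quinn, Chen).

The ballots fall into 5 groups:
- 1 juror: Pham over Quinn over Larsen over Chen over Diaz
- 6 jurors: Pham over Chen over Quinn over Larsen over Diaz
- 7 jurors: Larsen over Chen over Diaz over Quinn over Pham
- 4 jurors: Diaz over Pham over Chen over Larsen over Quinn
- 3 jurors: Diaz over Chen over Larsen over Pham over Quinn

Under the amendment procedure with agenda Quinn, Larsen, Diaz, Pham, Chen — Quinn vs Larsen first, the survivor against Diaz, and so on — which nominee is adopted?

Round 1: Quinn vs Larsen — 7–14, Larsen advances.
Round 2: Larsen vs Diaz — 14–7, Larsen advances.
Round 3: Larsen vs Pham — 10–11, Pham advances.
Round 4: Pham vs Chen — 11–10, Pham advances.
Pham survives the agenda.

Pham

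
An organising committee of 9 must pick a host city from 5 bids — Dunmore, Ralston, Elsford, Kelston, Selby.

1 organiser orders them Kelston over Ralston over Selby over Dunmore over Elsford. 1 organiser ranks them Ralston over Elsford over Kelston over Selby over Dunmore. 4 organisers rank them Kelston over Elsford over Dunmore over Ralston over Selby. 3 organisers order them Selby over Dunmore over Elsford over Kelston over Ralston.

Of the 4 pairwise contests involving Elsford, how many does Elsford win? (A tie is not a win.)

3

Elsford against each rival (9 organisers):
Elsford vs Dunmore: Elsford wins 5–4.
Elsford–Ralston: Elsford 7–2.
Elsford vs Kelston: Kelston, 5–4.
Elsford vs Selby: Elsford, 5–4.
Elsford beats Dunmore, Ralston, Selby; loses to Kelston — 3 pairwise wins.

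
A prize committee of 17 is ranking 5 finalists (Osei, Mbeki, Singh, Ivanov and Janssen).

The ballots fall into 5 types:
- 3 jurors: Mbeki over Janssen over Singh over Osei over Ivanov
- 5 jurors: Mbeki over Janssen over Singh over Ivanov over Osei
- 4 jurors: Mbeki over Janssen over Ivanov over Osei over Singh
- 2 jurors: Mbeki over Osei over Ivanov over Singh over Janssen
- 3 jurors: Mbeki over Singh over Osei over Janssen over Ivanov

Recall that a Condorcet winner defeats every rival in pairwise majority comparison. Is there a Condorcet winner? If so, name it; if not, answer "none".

Pairwise majorities:
Osei vs Mbeki: Mbeki wins 17–0.
Osei vs Singh: Singh wins 11–6.
Osei vs Ivanov: Ivanov wins 9–8.
Osei vs Janssen: Janssen wins 12–5.
Mbeki–Singh: Mbeki 17–0.
Mbeki–Ivanov: Mbeki 17–0.
Mbeki vs Janssen: Mbeki wins 17–0.
Singh–Ivanov: Singh 11–6.
Singh vs Janssen: Janssen wins 12–5.
Ivanov vs Janssen: Janssen wins 15–2.
Mbeki defeats every rival head-to-head and is the Condorcet winner.

Mbeki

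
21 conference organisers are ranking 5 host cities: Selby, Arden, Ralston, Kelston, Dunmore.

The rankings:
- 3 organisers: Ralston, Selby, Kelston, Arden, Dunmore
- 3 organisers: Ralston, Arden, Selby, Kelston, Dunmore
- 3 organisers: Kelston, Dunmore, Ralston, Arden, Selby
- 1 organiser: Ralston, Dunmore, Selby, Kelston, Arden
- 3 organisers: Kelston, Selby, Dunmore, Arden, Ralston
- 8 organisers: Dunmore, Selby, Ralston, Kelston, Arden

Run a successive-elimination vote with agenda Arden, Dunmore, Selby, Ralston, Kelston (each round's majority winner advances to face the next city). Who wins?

Round 1: Arden vs Dunmore — 6–15, Dunmore advances.
Round 2: Dunmore vs Selby — 12–9, Dunmore advances.
Round 3: Dunmore vs Ralston — 14–7, Dunmore advances.
Round 4: Dunmore vs Kelston — 9–12, Kelston advances.
Kelston survives the agenda.

Kelston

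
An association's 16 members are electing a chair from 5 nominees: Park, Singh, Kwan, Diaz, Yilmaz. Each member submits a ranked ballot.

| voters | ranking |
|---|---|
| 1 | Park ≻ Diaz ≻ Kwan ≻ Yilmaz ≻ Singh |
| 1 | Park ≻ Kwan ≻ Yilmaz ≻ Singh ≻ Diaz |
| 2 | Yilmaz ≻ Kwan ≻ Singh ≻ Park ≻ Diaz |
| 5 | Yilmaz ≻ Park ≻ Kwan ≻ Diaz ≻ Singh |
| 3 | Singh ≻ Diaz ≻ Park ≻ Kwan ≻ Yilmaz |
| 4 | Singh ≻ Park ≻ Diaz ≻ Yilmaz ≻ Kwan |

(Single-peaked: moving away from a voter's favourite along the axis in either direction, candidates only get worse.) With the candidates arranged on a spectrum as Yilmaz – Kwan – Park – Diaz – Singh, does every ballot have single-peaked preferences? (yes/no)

Axis positions: Yilmaz=1, Kwan=2, Park=3, Diaz=4, Singh=5.
Bloc 1 (peak Park at position 3): ranking walks positions 3-4-2-1-5, expanding outward from the peak — single-peaked.
Bloc 2: ranking walks positions 3-2-1-5-4; Singh is ranked above Diaz even though Diaz lies between Singh and the peak Park on the axis — preferences dip and rise again. Not single-peaked.
Bloc 3: ranking walks positions 1-2-5-3-4; Singh is ranked above Park even though Park lies between Singh and the peak Yilmaz on the axis — preferences dip and rise again. Not single-peaked.
Bloc 4: ranking walks positions 1-3-2-4-5; Park is ranked above Kwan even though Kwan lies between Park and the peak Yilmaz on the axis — preferences dip and rise again. Not single-peaked.
Bloc 5 (peak Singh at position 5): ranking walks positions 5-4-3-2-1, expanding outward from the peak — single-peaked.
Bloc 6: ranking walks positions 5-3-4-1-2; Park is ranked above Diaz even though Diaz lies between Park and the peak Singh on the axis — preferences dip and rise again. Not single-peaked.
Bloc 2 violates single-peakedness, so the profile is not single-peaked on this axis.

no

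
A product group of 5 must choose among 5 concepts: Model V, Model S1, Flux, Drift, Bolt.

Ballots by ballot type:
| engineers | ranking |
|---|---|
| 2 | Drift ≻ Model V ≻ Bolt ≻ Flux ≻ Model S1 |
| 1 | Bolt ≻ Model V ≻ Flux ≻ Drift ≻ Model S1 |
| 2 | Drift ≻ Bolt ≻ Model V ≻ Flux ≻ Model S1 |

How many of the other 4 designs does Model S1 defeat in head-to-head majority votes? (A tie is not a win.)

Model S1 against each rival (5 engineers):
Model S1 vs Model V: Model V, 5–0.
Model S1 vs Flux: Flux, 5–0.
Model S1 vs Drift: Model S1 preferred on 0 ballots; Drift wins 5–0.
Model S1–Bolt: Bolt 5–0.
Model S1 beats no one; loses to Model V, Flux, Drift, Bolt — 0 pairwise wins.

0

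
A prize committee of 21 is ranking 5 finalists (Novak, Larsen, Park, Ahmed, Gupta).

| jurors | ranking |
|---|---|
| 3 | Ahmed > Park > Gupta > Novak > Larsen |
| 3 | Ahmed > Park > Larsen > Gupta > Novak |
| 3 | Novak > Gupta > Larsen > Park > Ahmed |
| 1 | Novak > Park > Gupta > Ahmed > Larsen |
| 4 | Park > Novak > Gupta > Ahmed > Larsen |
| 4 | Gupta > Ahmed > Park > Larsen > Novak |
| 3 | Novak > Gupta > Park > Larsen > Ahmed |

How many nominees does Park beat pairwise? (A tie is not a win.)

Park against each rival (21 jurors):
Park vs Novak: 14 to 7, Park.
Park vs Larsen: 3+3+1+4+4+3 = 18 for Park, 3 for Larsen — Park by 18–3.
Park vs Ahmed: Park is ranked higher on 3+1+4+3 = 11 ballots, Ahmed on 10. Park wins 11–10.
Park–Gupta: Park 11–10.
Park beats Novak, Larsen, Ahmed, Gupta — 4 pairwise wins.

4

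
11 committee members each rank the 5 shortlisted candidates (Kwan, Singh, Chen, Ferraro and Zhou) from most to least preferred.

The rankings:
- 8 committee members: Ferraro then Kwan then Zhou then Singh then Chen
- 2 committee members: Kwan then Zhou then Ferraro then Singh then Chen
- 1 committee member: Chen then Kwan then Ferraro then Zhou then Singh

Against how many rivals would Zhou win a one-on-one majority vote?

2

Zhou against each rival (11 committee members):
Zhou vs Kwan: 0 for Zhou, 11 for Kwan — Kwan by 11–0.
Zhou vs Singh: Zhou preferred on 8+2+1 = 11 ballots; Zhou wins 11–0.
Zhou–Chen: Zhou 10–1.
Zhou vs Ferraro: 2 for Zhou, 9 for Ferraro — Ferraro by 9–2.
Zhou beats Singh, Chen; loses to Kwan, Ferraro — 2 pairwise wins.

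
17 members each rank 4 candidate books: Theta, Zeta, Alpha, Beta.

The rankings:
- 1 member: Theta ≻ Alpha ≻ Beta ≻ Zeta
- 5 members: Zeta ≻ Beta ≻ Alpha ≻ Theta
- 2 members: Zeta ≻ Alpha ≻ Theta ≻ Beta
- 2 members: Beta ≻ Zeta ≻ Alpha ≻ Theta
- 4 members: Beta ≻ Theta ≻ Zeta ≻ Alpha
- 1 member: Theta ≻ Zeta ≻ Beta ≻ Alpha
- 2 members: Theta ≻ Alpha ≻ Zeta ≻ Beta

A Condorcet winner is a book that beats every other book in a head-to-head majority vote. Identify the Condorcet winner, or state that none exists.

Zeta

Check each pair by majority over 17 ballots:
Theta–Zeta: Zeta 9–8.
Theta vs Alpha: Alpha wins 9–8.
Theta–Beta: Beta 11–6.
Zeta–Alpha: Zeta 14–3.
Zeta–Beta: Zeta 10–7.
Alpha vs Beta: Beta wins 12–5.
Zeta defeats every rival head-to-head and is the Condorcet winner.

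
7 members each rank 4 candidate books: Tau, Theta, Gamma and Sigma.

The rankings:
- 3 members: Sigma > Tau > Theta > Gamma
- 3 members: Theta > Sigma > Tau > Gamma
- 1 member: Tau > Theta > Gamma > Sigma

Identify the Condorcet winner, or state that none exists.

none

Pairwise majorities:
Tau vs Theta: 4 to 3, Tau.
Tau vs Gamma: 3+3+1 = 7 for Tau, 0 for Gamma — Tau by 7–0.
Tau vs Sigma: Tau is ranked higher on 1 ballot, Sigma on 6. Sigma wins 6–1.
Theta vs Gamma: Theta preferred on 3+3+1 = 7 ballots; Theta wins 7–0.
Theta vs Sigma: 4 to 3, Theta.
Gamma vs Sigma: Gamma preferred on 1 ballot; Sigma wins 6–1.
Each book drops at least one matchup (Tau loses to Sigma; Theta loses to Tau; Gamma loses to Tau; Sigma loses to Theta); the cycle Tau > Theta > Sigma > Tau rules out a Condorcet winner.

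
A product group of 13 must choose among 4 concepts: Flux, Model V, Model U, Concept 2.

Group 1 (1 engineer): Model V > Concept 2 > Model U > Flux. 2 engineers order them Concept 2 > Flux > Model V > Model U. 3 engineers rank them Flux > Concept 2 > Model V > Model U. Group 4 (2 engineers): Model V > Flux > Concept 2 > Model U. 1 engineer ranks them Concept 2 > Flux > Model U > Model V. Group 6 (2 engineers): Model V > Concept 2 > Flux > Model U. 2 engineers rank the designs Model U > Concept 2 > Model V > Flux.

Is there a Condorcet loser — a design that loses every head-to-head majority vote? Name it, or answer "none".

Model U

Pairwise majorities:
Flux vs Model V: Model V wins 7–6.
Flux–Model U: Flux 10–3.
Flux vs Concept 2: 3+2 = 5 for Flux, 8 for Concept 2 — Concept 2 by 8–5.
Model V–Model U: Model V 10–3.
Model V–Concept 2: Concept 2 8–5.
Model U vs Concept 2: Concept 2 wins 11–2.
Model U is beaten in every head-to-head and is the Condorcet loser.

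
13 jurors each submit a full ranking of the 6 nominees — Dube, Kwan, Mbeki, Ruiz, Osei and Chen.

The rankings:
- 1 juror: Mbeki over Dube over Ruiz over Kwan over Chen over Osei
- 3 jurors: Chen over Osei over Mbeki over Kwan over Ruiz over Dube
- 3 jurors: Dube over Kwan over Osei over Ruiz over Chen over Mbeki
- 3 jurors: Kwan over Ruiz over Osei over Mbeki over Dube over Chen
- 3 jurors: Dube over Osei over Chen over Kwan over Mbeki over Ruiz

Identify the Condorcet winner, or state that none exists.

Pairwise majorities:
Dube vs Kwan: Dube is ranked higher on 1+3+3 = 7 ballots, Kwan on 6. Dube wins 7–6.
Dube vs Mbeki: Dube is ranked higher on 3+3 = 6 ballots, Mbeki on 7. Mbeki wins 7–6.
Dube vs Ruiz: 7 to 6, Dube.
Dube vs Osei: Dube preferred on 1+3+3 = 7 ballots; Dube wins 7–6.
Dube vs Chen: Dube preferred on 1+3+3+3 = 10 ballots; Dube wins 10–3.
Kwan vs Mbeki: Kwan preferred on 3+3+3 = 9 ballots; Kwan wins 9–4.
Kwan vs Ruiz: Kwan preferred on 3+3+3+3 = 12 ballots; Kwan wins 12–1.
Kwan vs Osei: Kwan is ranked higher on 1+3+3 = 7 ballots, Osei on 6. Kwan wins 7–6.
Kwan vs Chen: 1+3+3 = 7 for Kwan, 6 for Chen — Kwan by 7–6.
Mbeki vs Ruiz: Mbeki is ranked higher on 1+3+3 = 7 ballots, Ruiz on 6. Mbeki wins 7–6.
Mbeki vs Osei: 1 for Mbeki, 12 for Osei — Osei by 12–1.
Mbeki vs Chen: Mbeki preferred on 1+3 = 4 ballots; Chen wins 9–4.
Ruiz vs Osei: Ruiz preferred on 1+3 = 4 ballots; Osei wins 9–4.
Ruiz vs Chen: Ruiz is ranked higher on 1+3+3 = 7 ballots, Chen on 6. Ruiz wins 7–6.
Osei vs Chen: 3+3+3 = 9 for Osei, 4 for Chen — Osei by 9–4.
No nominee is unbeaten: Dube loses to Mbeki; Kwan loses to Dube; Mbeki loses to Kwan; Ruiz loses to Dube; Osei loses to Dube; Chen loses to Dube. In particular Dube beats Kwan beats Mbeki beats Dube is a majority cycle — no Condorcet winner exists.

none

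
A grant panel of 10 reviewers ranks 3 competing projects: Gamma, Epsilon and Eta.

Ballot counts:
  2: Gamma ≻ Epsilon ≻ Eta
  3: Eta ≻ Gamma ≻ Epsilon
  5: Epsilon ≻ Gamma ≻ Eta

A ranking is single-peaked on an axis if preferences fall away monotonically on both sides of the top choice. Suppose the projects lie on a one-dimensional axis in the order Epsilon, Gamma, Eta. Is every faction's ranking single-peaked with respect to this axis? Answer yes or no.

yes

Axis positions: Epsilon=1, Gamma=2, Eta=3.
Faction 1 (peak Gamma at position 2): ranking walks positions 2-1-3, expanding outward from the peak — single-peaked.
Faction 2 (peak Eta at position 3): ranking walks positions 3-2-1, expanding outward from the peak — single-peaked.
Faction 3 (peak Epsilon at position 1): ranking walks positions 1-2-3, expanding outward from the peak — single-peaked.
Every ranking is single-peaked on this axis.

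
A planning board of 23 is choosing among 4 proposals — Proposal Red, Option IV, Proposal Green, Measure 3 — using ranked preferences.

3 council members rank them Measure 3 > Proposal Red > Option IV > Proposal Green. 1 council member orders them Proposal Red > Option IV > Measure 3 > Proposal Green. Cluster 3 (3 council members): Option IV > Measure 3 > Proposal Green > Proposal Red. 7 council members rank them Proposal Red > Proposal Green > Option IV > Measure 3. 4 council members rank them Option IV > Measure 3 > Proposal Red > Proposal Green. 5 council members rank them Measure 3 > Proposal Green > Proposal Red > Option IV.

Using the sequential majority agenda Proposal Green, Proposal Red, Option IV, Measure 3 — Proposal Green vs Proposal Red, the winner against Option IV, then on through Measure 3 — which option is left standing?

Measure 3

Round 1: Proposal Green vs Proposal Red — 8–15, Proposal Red advances.
Round 2: Proposal Red vs Option IV — 16–7, Proposal Red advances.
Round 3: Proposal Red vs Measure 3 — 8–15, Measure 3 advances.
Measure 3 survives the agenda.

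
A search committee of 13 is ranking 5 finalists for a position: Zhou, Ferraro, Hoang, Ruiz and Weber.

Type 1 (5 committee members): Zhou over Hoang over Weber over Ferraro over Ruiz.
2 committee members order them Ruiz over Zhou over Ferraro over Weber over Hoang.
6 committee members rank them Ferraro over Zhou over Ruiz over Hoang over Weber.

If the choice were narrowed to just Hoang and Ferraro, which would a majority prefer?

Ballots ranking Hoang above Ferraro: 5.
Ballots ranking Ferraro above Hoang: 13 − 5 = 8.
Ferraro wins the head-to-head 8–5.

Ferraro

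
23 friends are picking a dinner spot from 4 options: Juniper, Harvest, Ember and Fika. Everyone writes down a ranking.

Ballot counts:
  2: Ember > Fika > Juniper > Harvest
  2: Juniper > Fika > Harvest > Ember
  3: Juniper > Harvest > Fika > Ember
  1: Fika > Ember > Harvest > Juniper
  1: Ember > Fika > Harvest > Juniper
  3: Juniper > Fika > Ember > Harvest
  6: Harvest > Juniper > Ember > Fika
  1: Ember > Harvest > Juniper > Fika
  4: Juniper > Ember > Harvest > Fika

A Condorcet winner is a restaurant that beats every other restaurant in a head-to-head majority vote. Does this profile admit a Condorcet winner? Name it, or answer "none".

Head-to-head results (23 friends):
Juniper vs Harvest: Juniper is ranked higher on 2+2+3+3+4 = 14 ballots, Harvest on 9. Juniper wins 14–9.
Juniper vs Ember: Juniper preferred on 2+3+3+6+4 = 18 ballots; Juniper wins 18–5.
Juniper vs Fika: 19 to 4, Juniper.
Harvest vs Ember: 11 to 12, Ember.
Harvest vs Fika: Harvest is ranked higher on 3+6+1+4 = 14 ballots, Fika on 9. Harvest wins 14–9.
Ember vs Fika: 14 to 9, Ember.
Only Juniper has no losses; Juniper is the Condorcet winner.

Juniper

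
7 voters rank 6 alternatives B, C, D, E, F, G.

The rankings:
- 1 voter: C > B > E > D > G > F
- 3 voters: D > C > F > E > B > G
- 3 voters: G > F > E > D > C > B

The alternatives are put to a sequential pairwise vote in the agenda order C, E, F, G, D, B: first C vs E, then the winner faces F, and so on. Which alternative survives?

Round 1: C vs E — 4–3, C advances.
Round 2: C vs F — 4–3, C advances.
Round 3: C vs G — 4–3, C advances.
Round 4: C vs D — 1–6, D advances.
Round 5: D vs B — 6–1, D advances.
D survives the agenda.

D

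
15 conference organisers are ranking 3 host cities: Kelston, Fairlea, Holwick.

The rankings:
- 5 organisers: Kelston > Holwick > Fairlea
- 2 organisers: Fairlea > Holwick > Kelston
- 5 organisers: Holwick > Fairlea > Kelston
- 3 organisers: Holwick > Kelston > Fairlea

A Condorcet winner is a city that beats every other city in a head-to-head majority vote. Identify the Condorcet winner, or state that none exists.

Head-to-head results (15 organisers):
Kelston vs Fairlea: Kelston preferred on 5+3 = 8 ballots; Kelston wins 8–7.
Kelston vs Holwick: Holwick, 10–5.
Fairlea vs Holwick: 2 for Fairlea, 13 for Holwick — Holwick by 13–2.
Holwick beats each of Kelston, Fairlea — Holwick is the Condorcet winner.

Holwick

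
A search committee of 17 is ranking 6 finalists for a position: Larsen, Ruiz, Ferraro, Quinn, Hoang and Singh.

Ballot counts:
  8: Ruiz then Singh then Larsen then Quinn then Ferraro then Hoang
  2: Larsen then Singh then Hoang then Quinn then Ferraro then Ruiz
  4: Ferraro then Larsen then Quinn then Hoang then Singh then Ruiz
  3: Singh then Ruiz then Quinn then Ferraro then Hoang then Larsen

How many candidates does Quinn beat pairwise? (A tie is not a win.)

2

Quinn against each rival (17 committee members):
Quinn vs Larsen: Larsen wins 14–3.
Quinn vs Ruiz: Quinn is ranked higher on 2+4 = 6 ballots, Ruiz on 11. Ruiz wins 11–6.
Quinn vs Ferraro: Quinn wins 13–4.
Quinn vs Hoang: 15 to 2, Quinn.
Quinn vs Singh: Singh wins 13–4.
Quinn beats Ferraro, Hoang; loses to Larsen, Ruiz, Singh — 2 pairwise wins.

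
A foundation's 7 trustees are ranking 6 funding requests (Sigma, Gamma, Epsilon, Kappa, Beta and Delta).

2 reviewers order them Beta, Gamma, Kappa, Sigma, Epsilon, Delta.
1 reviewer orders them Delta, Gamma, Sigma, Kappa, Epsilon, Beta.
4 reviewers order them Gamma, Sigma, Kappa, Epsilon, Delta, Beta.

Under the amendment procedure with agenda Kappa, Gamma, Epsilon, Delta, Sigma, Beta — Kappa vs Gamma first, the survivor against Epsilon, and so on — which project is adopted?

Gamma

Round 1: Kappa vs Gamma — 0–7, Gamma advances.
Round 2: Gamma vs Epsilon — 7–0, Gamma advances.
Round 3: Gamma vs Delta — 6–1, Gamma advances.
Round 4: Gamma vs Sigma — 7–0, Gamma advances.
Round 5: Gamma vs Beta — 5–2, Gamma advances.
Gamma survives the agenda.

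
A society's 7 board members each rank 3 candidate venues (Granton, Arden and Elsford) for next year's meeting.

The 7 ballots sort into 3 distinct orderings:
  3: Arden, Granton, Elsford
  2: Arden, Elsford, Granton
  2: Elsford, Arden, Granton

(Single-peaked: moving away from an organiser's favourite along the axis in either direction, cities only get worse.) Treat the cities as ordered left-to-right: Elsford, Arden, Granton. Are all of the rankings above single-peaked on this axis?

yes

Axis positions: Elsford=1, Arden=2, Granton=3.
Ballot type 1 (peak Arden at position 2): ranking walks positions 2-3-1, expanding outward from the peak — single-peaked.
Ballot type 2 (peak Arden at position 2): ranking walks positions 2-1-3, expanding outward from the peak — single-peaked.
Ballot type 3 (peak Elsford at position 1): ranking walks positions 1-2-3, expanding outward from the peak — single-peaked.
Every ranking is single-peaked on this axis.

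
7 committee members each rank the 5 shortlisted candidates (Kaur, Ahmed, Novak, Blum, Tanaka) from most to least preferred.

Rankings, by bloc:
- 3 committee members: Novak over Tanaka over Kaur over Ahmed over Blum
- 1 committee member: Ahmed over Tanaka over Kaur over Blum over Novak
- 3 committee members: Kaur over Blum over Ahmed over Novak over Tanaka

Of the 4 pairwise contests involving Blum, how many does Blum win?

Blum against each rival (7 committee members):
Blum vs Kaur: 0 to 7, Kaur.
Blum vs Ahmed: Blum is ranked higher on 3 ballots, Ahmed on 4. Ahmed wins 4–3.
Blum vs Novak: Blum wins 4–3.
Blum vs Tanaka: Blum preferred on 3 ballots; Tanaka wins 4–3.
Blum beats Novak; loses to Kaur, Ahmed, Tanaka — 1 pairwise win.

1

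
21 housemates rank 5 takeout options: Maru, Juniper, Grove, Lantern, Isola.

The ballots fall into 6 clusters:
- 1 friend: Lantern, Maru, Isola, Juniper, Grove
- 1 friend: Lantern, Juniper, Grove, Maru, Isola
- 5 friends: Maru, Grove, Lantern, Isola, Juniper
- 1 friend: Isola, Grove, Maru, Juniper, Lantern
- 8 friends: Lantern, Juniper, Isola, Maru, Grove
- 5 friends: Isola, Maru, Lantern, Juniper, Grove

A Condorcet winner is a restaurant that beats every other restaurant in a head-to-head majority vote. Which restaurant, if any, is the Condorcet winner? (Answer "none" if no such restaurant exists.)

Check each pair by majority over 21 ballots:
Maru vs Juniper: Maru, 12–9.
Maru vs Grove: Maru, 19–2.
Maru–Lantern: Maru 11–10.
Maru vs Isola: Maru is ranked higher on 1+1+5 = 7 ballots, Isola on 14. Isola wins 14–7.
Juniper vs Grove: Juniper is ranked higher on 1+1+8+5 = 15 ballots, Grove on 6. Juniper wins 15–6.
Juniper vs Lantern: Juniper preferred on 1 ballot; Lantern wins 20–1.
Juniper–Isola: Isola 12–9.
Grove vs Lantern: Grove is ranked higher on 5+1 = 6 ballots, Lantern on 15. Lantern wins 15–6.
Grove vs Isola: 1+5 = 6 for Grove, 15 for Isola — Isola by 15–6.
Lantern vs Isola: 1+1+5+8 = 15 for Lantern, 6 for Isola — Lantern by 15–6.
Every restaurant loses at least once (Maru loses to Isola; Juniper loses to Maru; Grove loses to Maru; Lantern loses to Maru; Isola loses to Lantern). The majority relation contains the cycle Maru > Lantern > Isola > Maru, so there is no Condorcet winner.

none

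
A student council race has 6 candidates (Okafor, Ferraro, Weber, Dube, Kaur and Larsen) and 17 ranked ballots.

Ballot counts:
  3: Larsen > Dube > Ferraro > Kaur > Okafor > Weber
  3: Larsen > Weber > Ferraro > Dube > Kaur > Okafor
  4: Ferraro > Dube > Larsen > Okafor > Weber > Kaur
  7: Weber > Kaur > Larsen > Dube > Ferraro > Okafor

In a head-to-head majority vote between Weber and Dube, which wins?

Weber

Ballots ranking Weber above Dube: 3 + 7 = 10.
Ballots ranking Dube above Weber: 17 − 10 = 7.
Weber wins the head-to-head 10–7.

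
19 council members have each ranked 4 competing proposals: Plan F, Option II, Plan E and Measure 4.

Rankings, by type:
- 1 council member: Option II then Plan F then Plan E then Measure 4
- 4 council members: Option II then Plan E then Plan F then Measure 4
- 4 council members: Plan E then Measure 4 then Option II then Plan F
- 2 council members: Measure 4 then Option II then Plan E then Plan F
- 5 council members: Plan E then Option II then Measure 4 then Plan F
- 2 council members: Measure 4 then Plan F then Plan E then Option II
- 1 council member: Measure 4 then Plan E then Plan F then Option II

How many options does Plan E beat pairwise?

3

Plan E against each rival (19 council members):
Plan E vs Plan F: 4+4+2+5+1 = 16 for Plan E, 3 for Plan F — Plan E by 16–3.
Plan E vs Option II: Plan E wins 12–7.
Plan E vs Measure 4: 14 to 5, Plan E.
Plan E beats Plan F, Option II, Measure 4 — 3 pairwise wins.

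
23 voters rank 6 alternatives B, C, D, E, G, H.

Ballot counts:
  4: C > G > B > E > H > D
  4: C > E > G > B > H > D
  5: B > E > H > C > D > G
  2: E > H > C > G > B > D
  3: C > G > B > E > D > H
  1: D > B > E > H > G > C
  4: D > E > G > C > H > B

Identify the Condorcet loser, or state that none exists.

D

Pairwise majorities:
B vs C: 6 to 17, C.
B vs D: 4+4+5+2+3 = 18 for B, 5 for D — B by 18–5.
B vs E: 4+5+3+1 = 13 for B, 10 for E — B by 13–10.
B–G: G 17–6.
B vs H: B, 17–6.
C vs D: C, 18–5.
C vs E: E wins 12–11.
C vs G: C, 18–5.
C vs H: C is ranked higher on 4+4+3+4 = 15 ballots, H on 8. C wins 15–8.
D vs E: 1+4 = 5 for D, 18 for E — E by 18–5.
D vs G: 10 to 13, G.
D vs H: D preferred on 3+1+4 = 8 ballots; H wins 15–8.
E vs G: E is ranked higher on 4+5+2+1+4 = 16 ballots, G on 7. E wins 16–7.
E–H: E 23–0.
G vs H: G is ranked higher on 4+4+3+4 = 15 ballots, H on 8. G wins 15–8.
D is beaten in every head-to-head and is the Condorcet loser.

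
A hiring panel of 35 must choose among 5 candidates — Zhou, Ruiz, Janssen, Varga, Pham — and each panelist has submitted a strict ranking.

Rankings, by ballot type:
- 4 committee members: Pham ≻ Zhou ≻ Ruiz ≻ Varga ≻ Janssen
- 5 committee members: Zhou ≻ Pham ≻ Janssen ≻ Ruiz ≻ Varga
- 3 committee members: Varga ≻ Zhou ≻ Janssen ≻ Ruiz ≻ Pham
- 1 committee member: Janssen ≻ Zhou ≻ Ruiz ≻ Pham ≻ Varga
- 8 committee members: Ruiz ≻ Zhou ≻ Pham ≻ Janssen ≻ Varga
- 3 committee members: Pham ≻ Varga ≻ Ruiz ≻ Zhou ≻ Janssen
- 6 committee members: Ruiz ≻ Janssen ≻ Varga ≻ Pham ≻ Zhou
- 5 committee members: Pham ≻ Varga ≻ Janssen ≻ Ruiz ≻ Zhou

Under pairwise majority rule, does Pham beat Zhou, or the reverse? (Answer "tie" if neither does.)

Pham

Ballots ranking Pham above Zhou: 4 + 3 + 6 + 5 = 18.
Ballots ranking Zhou above Pham: 35 − 18 = 17.
Pham wins the head-to-head 18–17.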